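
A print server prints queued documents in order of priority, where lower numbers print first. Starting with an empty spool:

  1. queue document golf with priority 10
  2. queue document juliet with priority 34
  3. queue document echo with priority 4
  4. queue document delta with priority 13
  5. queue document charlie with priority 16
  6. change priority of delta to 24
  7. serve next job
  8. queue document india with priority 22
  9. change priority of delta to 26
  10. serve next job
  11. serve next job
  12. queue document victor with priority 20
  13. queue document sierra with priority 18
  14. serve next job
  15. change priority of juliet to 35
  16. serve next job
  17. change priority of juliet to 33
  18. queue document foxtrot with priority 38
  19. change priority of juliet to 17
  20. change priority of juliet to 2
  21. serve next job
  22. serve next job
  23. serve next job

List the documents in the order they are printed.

echo → golf → charlie → sierra → victor → juliet → india → delta

add golf (priority 10) → {golf:10}
add juliet (priority 34) → {golf:10, juliet:34}
add echo (priority 4) → {echo:4, golf:10, juliet:34}
add delta (priority 13) → {echo:4, golf:10, delta:13, juliet:34}
add charlie (priority 16) → {echo:4, golf:10, delta:13, charlie:16, juliet:34}
update delta to priority 24 → {echo:4, golf:10, charlie:16, delta:24, juliet:34}
serve next job → echo; now {golf:10, charlie:16, delta:24, juliet:34}
add india (priority 22) → {golf:10, charlie:16, india:22, delta:24, juliet:34}
update delta to priority 26 → {golf:10, charlie:16, india:22, delta:26, juliet:34}
serve next job → golf; now {charlie:16, india:22, delta:26, juliet:34}
serve next job → charlie; now {india:22, delta:26, juliet:34}
add victor (priority 20) → {victor:20, india:22, delta:26, juliet:34}
add sierra (priority 18) → {sierra:18, victor:20, india:22, delta:26, juliet:34}
serve next job → sierra; now {victor:20, india:22, delta:26, juliet:34}
update juliet to priority 35 → {victor:20, india:22, delta:26, juliet:35}
serve next job → victor; now {india:22, delta:26, juliet:35}
update juliet to priority 33 → {india:22, delta:26, juliet:33}
add foxtrot (priority 38) → {india:22, delta:26, juliet:33, foxtrot:38}
update juliet to priority 17 → {juliet:17, india:22, delta:26, foxtrot:38}
update juliet to priority 2 → {juliet:2, india:22, delta:26, foxtrot:38}
serve next job → juliet; now {india:22, delta:26, foxtrot:38}
serve next job → india; now {delta:26, foxtrot:38}
serve next job → delta; now {foxtrot:38}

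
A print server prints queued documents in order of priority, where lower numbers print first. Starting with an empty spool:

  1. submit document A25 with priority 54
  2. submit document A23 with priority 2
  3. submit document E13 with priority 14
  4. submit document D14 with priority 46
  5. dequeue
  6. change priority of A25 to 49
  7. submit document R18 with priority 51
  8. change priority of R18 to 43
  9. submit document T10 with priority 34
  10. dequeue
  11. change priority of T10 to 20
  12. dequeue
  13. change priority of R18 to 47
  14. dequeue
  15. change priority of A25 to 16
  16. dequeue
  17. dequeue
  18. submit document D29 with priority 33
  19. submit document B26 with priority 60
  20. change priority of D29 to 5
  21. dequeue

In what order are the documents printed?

add A25 (priority 54) → {A25:54}
add A23 (priority 2) → {A23:2, A25:54}
add E13 (priority 14) → {A23:2, E13:14, A25:54}
add D14 (priority 46) → {A23:2, E13:14, D14:46, A25:54}
dequeue → A23; now {E13:14, D14:46, A25:54}
update A25 to priority 49 → {E13:14, D14:46, A25:49}
add R18 (priority 51) → {E13:14, D14:46, A25:49, R18:51}
update R18 to priority 43 → {E13:14, R18:43, D14:46, A25:49}
add T10 (priority 34) → {E13:14, T10:34, R18:43, D14:46, A25:49}
dequeue → E13; now {T10:34, R18:43, D14:46, A25:49}
update T10 to priority 20 → {T10:20, R18:43, D14:46, A25:49}
dequeue → T10; now {R18:43, D14:46, A25:49}
update R18 to priority 47 → {D14:46, R18:47, A25:49}
dequeue → D14; now {R18:47, A25:49}
update A25 to priority 16 → {A25:16, R18:47}
dequeue → A25; now {R18:47}
dequeue → R18; now {}
add D29 (priority 33) → {D29:33}
add B26 (priority 60) → {D29:33, B26:60}
update D29 to priority 5 → {D29:5, B26:60}
dequeue → D29; now {B26:60}

A23, E13, T10, D14, A25, R18, D29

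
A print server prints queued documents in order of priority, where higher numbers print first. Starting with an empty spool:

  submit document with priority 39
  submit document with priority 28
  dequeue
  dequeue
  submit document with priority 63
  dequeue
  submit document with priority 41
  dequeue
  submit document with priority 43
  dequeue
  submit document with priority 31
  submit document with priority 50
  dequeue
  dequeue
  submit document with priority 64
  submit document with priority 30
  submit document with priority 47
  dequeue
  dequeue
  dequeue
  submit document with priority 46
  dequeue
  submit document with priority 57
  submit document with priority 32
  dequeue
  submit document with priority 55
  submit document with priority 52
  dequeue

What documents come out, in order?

insert 39 → {39}
insert 28 → {39, 28}
dequeue → 39; now {28}
dequeue → 28; now {}
insert 63 → {63}
dequeue → 63; now {}
insert 41 → {41}
dequeue → 41; now {}
insert 43 → {43}
dequeue → 43; now {}
insert 31 → {31}
insert 50 → {50, 31}
dequeue → 50; now {31}
dequeue → 31; now {}
insert 64 → {64}
insert 30 → {64, 30}
insert 47 → {64, 47, 30}
dequeue → 64; now {47, 30}
dequeue → 47; now {30}
dequeue → 30; now {}
insert 46 → {46}
dequeue → 46; now {}
insert 57 → {57}
insert 32 → {57, 32}
dequeue → 57; now {32}
insert 55 → {55, 32}
insert 52 → {55, 52, 32}
dequeue → 55; now {52, 32}

39, 28, 63, 41, 43, 50, 31, 64, 47, 30, 46, 57, 55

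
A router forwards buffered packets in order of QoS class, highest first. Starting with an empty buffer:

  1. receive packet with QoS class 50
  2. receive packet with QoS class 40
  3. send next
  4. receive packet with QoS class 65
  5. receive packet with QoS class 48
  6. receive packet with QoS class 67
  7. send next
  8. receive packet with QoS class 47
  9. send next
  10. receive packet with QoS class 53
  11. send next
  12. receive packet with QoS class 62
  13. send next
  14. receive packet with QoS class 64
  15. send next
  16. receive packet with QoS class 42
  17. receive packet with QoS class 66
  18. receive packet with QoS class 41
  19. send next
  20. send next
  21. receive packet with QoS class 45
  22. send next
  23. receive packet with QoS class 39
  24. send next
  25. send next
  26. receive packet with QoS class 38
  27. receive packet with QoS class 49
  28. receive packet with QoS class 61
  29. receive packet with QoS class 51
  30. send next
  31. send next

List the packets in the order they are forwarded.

50 → 67 → 65 → 53 → 62 → 64 → 66 → 48 → 47 → 45 → 42 → 61 → 51

insert 50 → {50}
insert 40 → {50, 40}
send next → 50; now {40}
insert 65 → {65, 40}
insert 48 → {65, 48, 40}
insert 67 → {67, 65, 48, 40}
send next → 67; now {65, 48, 40}
insert 47 → {65, 48, 47, 40}
send next → 65; now {48, 47, 40}
insert 53 → {53, 48, 47, 40}
send next → 53; now {48, 47, 40}
insert 62 → {62, 48, 47, 40}
send next → 62; now {48, 47, 40}
insert 64 → {64, 48, 47, 40}
send next → 64; now {48, 47, 40}
insert 42 → {48, 47, 42, 40}
insert 66 → {66, 48, 47, 42, 40}
insert 41 → {66, 48, 47, 42, 41, 40}
send next → 66; now {48, 47, 42, 41, 40}
send next → 48; now {47, 42, 41, 40}
insert 45 → {47, 45, 42, 41, 40}
send next → 47; now {45, 42, 41, 40}
insert 39 → {45, 42, 41, 40, 39}
send next → 45; now {42, 41, 40, 39}
send next → 42; now {41, 40, 39}
insert 38 → {41, 40, 39, 38}
insert 49 → {49, 41, 40, 39, 38}
insert 61 → {61, 49, 41, 40, 39, 38}
insert 51 → {61, 51, 49, 41, 40, 39, 38}
send next → 61; now {51, 49, 41, 40, 39, 38}
send next → 51; now {49, 41, 40, 39, 38}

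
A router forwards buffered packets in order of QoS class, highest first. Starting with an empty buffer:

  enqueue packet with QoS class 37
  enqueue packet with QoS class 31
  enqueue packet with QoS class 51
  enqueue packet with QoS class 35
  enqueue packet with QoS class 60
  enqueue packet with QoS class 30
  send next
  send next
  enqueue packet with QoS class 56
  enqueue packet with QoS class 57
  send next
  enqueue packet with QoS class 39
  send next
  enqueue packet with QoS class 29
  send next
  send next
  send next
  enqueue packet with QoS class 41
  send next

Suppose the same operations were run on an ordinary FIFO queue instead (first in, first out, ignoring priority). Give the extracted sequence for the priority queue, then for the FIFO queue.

priority queue: [60, 51, 57, 56, 39, 37, 35, 41]; FIFO queue: [37, 31, 51, 35, 60, 30, 56, 57]

insert 37 → {37}
insert 31 → {37, 31}
insert 51 → {51, 37, 31}
insert 35 → {51, 37, 35, 31}
insert 60 → {60, 51, 37, 35, 31}
insert 30 → {60, 51, 37, 35, 31, 30}
send next → 60; now {51, 37, 35, 31, 30}
send next → 51; now {37, 35, 31, 30}
insert 56 → {56, 37, 35, 31, 30}
insert 57 → {57, 56, 37, 35, 31, 30}
send next → 57; now {56, 37, 35, 31, 30}
insert 39 → {56, 39, 37, 35, 31, 30}
send next → 56; now {39, 37, 35, 31, 30}
insert 29 → {39, 37, 35, 31, 30, 29}
send next → 39; now {37, 35, 31, 30, 29}
send next → 37; now {35, 31, 30, 29}
send next → 35; now {31, 30, 29}
insert 41 → {41, 31, 30, 29}
send next → 41; now {31, 30, 29}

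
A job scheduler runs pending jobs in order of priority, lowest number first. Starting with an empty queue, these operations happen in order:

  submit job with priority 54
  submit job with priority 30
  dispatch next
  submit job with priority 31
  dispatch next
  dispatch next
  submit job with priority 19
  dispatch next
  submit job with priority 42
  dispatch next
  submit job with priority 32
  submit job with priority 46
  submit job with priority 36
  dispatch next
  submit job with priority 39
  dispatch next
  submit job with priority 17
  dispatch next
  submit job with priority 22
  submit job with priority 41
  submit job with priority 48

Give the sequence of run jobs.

insert 54 → {54}
insert 30 → {30, 54}
dispatch next → 30; now {54}
insert 31 → {31, 54}
dispatch next → 31; now {54}
dispatch next → 54; now {}
insert 19 → {19}
dispatch next → 19; now {}
insert 42 → {42}
dispatch next → 42; now {}
insert 32 → {32}
insert 46 → {32, 46}
insert 36 → {32, 36, 46}
dispatch next → 32; now {36, 46}
insert 39 → {36, 39, 46}
dispatch next → 36; now {39, 46}
insert 17 → {17, 39, 46}
dispatch next → 17; now {39, 46}
insert 22 → {22, 39, 46}
insert 41 → {22, 39, 41, 46}
insert 48 → {22, 39, 41, 46, 48}

30, 31, 54, 19, 42, 32, 36, 17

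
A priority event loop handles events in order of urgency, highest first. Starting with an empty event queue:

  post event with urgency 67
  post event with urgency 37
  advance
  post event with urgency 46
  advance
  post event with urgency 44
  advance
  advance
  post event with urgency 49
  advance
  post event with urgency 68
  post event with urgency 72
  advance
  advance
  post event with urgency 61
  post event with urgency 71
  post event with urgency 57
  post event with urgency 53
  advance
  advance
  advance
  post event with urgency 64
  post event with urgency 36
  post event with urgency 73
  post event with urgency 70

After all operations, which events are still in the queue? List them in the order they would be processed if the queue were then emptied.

[73, 70, 64, 53, 36]

insert 67 → {67}
insert 37 → {67, 37}
advance → 67; now {37}
insert 46 → {46, 37}
advance → 46; now {37}
insert 44 → {44, 37}
advance → 44; now {37}
advance → 37; now {}
insert 49 → {49}
advance → 49; now {}
insert 68 → {68}
insert 72 → {72, 68}
advance → 72; now {68}
advance → 68; now {}
insert 61 → {61}
insert 71 → {71, 61}
insert 57 → {71, 61, 57}
insert 53 → {71, 61, 57, 53}
advance → 71; now {61, 57, 53}
advance → 61; now {57, 53}
advance → 57; now {53}
insert 64 → {64, 53}
insert 36 → {64, 53, 36}
insert 73 → {73, 64, 53, 36}
insert 70 → {73, 70, 64, 53, 36}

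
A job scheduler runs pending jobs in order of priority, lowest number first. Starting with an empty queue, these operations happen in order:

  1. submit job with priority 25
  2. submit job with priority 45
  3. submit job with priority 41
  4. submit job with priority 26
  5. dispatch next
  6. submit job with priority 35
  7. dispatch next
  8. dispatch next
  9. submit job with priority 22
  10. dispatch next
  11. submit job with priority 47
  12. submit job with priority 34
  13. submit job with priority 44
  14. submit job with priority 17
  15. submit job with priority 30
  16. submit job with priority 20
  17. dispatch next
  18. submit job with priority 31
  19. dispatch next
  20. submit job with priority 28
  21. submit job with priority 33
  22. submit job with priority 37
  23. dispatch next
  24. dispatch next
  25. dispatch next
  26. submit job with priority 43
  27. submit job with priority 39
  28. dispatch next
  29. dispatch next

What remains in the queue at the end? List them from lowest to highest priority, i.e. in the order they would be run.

37 → 39 → 41 → 43 → 44 → 45 → 47

insert 25 → {25}
insert 45 → {25, 45}
insert 41 → {25, 41, 45}
insert 26 → {25, 26, 41, 45}
dispatch next → 25; now {26, 41, 45}
insert 35 → {26, 35, 41, 45}
dispatch next → 26; now {35, 41, 45}
dispatch next → 35; now {41, 45}
insert 22 → {22, 41, 45}
dispatch next → 22; now {41, 45}
insert 47 → {41, 45, 47}
insert 34 → {34, 41, 45, 47}
insert 44 → {34, 41, 44, 45, 47}
insert 17 → {17, 34, 41, 44, 45, 47}
insert 30 → {17, 30, 34, 41, 44, 45, 47}
insert 20 → {17, 20, 30, 34, 41, 44, 45, 47}
dispatch next → 17; now {20, 30, 34, 41, 44, 45, 47}
insert 31 → {20, 30, 31, 34, 41, 44, 45, 47}
dispatch next → 20; now {30, 31, 34, 41, 44, 45, 47}
insert 28 → {28, 30, 31, 34, 41, 44, 45, 47}
insert 33 → {28, 30, 31, 33, 34, 41, 44, 45, 47}
insert 37 → {28, 30, 31, 33, 34, 37, 41, 44, 45, 47}
dispatch next → 28; now {30, 31, 33, 34, 37, 41, 44, 45, 47}
dispatch next → 30; now {31, 33, 34, 37, 41, 44, 45, 47}
dispatch next → 31; now {33, 34, 37, 41, 44, 45, 47}
insert 43 → {33, 34, 37, 41, 43, 44, 45, 47}
insert 39 → {33, 34, 37, 39, 41, 43, 44, 45, 47}
dispatch next → 33; now {34, 37, 39, 41, 43, 44, 45, 47}
dispatch next → 34; now {37, 39, 41, 43, 44, 45, 47}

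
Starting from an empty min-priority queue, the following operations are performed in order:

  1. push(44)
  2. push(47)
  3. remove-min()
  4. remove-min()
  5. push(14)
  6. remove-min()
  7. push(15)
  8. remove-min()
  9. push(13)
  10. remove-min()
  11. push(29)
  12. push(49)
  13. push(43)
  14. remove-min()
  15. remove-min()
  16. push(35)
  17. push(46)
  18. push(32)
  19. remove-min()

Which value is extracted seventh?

insert 44 → {44}
insert 47 → {44, 47}
remove-min → 44; now {47}
remove-min → 47; now {}
insert 14 → {14}
remove-min → 14; now {}
insert 15 → {15}
remove-min → 15; now {}
insert 13 → {13}
remove-min → 13; now {}
insert 29 → {29}
insert 49 → {29, 49}
insert 43 → {29, 43, 49}
remove-min → 29; now {43, 49}
remove-min → 43; now {49}
insert 35 → {35, 49}
insert 46 → {35, 46, 49}
insert 32 → {32, 35, 46, 49}
remove-min → 32; now {35, 46, 49}

43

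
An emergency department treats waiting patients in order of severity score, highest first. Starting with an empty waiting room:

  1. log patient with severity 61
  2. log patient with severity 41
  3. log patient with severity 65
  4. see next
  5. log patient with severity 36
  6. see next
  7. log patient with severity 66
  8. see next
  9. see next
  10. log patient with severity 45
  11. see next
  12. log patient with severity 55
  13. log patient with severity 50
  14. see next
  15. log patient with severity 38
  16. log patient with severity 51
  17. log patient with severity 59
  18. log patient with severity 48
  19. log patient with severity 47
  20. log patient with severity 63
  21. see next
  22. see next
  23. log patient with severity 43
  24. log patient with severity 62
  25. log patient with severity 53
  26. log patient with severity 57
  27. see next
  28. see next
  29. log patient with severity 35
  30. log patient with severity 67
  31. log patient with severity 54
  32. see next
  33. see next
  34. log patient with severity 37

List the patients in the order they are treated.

65 → 61 → 66 → 41 → 45 → 55 → 63 → 59 → 62 → 57 → 67 → 54

insert 61 → {61}
insert 41 → {61, 41}
insert 65 → {65, 61, 41}
see next → 65; now {61, 41}
insert 36 → {61, 41, 36}
see next → 61; now {41, 36}
insert 66 → {66, 41, 36}
see next → 66; now {41, 36}
see next → 41; now {36}
insert 45 → {45, 36}
see next → 45; now {36}
insert 55 → {55, 36}
insert 50 → {55, 50, 36}
see next → 55; now {50, 36}
insert 38 → {50, 38, 36}
insert 51 → {51, 50, 38, 36}
insert 59 → {59, 51, 50, 38, 36}
insert 48 → {59, 51, 50, 48, 38, 36}
insert 47 → {59, 51, 50, 48, 47, 38, 36}
insert 63 → {63, 59, 51, 50, 48, 47, 38, 36}
see next → 63; now {59, 51, 50, 48, 47, 38, 36}
see next → 59; now {51, 50, 48, 47, 38, 36}
insert 43 → {51, 50, 48, 47, 43, 38, 36}
insert 62 → {62, 51, 50, 48, 47, 43, 38, 36}
insert 53 → {62, 53, 51, 50, 48, 47, 43, 38, 36}
insert 57 → {62, 57, 53, 51, 50, 48, 47, 43, 38, 36}
see next → 62; now {57, 53, 51, 50, 48, 47, 43, 38, 36}
see next → 57; now {53, 51, 50, 48, 47, 43, 38, 36}
insert 35 → {53, 51, 50, 48, 47, 43, 38, 36, 35}
insert 67 → {67, 53, 51, 50, 48, 47, 43, 38, 36, 35}
insert 54 → {67, 54, 53, 51, 50, 48, 47, 43, 38, 36, 35}
see next → 67; now {54, 53, 51, 50, 48, 47, 43, 38, 36, 35}
see next → 54; now {53, 51, 50, 48, 47, 43, 38, 36, 35}
insert 37 → {53, 51, 50, 48, 47, 43, 38, 37, 36, 35}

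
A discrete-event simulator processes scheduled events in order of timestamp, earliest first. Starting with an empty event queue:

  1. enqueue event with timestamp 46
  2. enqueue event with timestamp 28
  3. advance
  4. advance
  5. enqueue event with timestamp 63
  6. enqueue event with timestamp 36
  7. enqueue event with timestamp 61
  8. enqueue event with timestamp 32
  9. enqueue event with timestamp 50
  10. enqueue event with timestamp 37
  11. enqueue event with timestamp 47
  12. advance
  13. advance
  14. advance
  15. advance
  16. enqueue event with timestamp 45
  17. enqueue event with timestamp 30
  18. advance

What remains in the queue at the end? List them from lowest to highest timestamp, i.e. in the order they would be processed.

insert 46 → {46}
insert 28 → {28, 46}
advance → 28; now {46}
advance → 46; now {}
insert 63 → {63}
insert 36 → {36, 63}
insert 61 → {36, 61, 63}
insert 32 → {32, 36, 61, 63}
insert 50 → {32, 36, 50, 61, 63}
insert 37 → {32, 36, 37, 50, 61, 63}
insert 47 → {32, 36, 37, 47, 50, 61, 63}
advance → 32; now {36, 37, 47, 50, 61, 63}
advance → 36; now {37, 47, 50, 61, 63}
advance → 37; now {47, 50, 61, 63}
advance → 47; now {50, 61, 63}
insert 45 → {45, 50, 61, 63}
insert 30 → {30, 45, 50, 61, 63}
advance → 30; now {45, 50, 61, 63}

45 → 50 → 61 → 63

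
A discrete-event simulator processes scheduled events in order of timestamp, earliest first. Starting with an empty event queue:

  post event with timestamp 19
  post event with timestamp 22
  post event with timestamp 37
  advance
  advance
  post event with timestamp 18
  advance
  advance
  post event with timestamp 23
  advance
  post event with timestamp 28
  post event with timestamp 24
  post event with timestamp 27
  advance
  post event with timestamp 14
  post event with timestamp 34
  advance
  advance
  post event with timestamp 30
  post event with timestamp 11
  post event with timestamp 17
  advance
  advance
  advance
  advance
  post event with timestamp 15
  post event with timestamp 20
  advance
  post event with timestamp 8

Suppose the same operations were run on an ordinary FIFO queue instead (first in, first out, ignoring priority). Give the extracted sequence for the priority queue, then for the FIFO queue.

priority queue: 19, 22, 18, 37, 23, 24, 14, 27, 11, 17, 28, 30, 15; FIFO queue: 19 → 22 → 37 → 18 → 23 → 28 → 24 → 27 → 14 → 34 → 30 → 11 → 17

insert 19 → {19}
insert 22 → {19, 22}
insert 37 → {19, 22, 37}
advance → 19; now {22, 37}
advance → 22; now {37}
insert 18 → {18, 37}
advance → 18; now {37}
advance → 37; now {}
insert 23 → {23}
advance → 23; now {}
insert 28 → {28}
insert 24 → {24, 28}
insert 27 → {24, 27, 28}
advance → 24; now {27, 28}
insert 14 → {14, 27, 28}
insert 34 → {14, 27, 28, 34}
advance → 14; now {27, 28, 34}
advance → 27; now {28, 34}
insert 30 → {28, 30, 34}
insert 11 → {11, 28, 30, 34}
insert 17 → {11, 17, 28, 30, 34}
advance → 11; now {17, 28, 30, 34}
advance → 17; now {28, 30, 34}
advance → 28; now {30, 34}
advance → 30; now {34}
insert 15 → {15, 34}
insert 20 → {15, 20, 34}
advance → 15; now {20, 34}
insert 8 → {8, 20, 34}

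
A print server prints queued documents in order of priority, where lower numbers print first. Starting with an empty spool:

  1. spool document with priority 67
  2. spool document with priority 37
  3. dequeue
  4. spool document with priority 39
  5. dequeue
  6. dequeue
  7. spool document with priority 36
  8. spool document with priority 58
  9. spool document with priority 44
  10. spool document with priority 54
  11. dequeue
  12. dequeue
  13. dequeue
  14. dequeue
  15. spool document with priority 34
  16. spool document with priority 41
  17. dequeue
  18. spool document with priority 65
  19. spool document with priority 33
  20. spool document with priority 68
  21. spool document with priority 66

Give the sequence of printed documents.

insert 67 → {67}
insert 37 → {37, 67}
dequeue → 37; now {67}
insert 39 → {39, 67}
dequeue → 39; now {67}
dequeue → 67; now {}
insert 36 → {36}
insert 58 → {36, 58}
insert 44 → {36, 44, 58}
insert 54 → {36, 44, 54, 58}
dequeue → 36; now {44, 54, 58}
dequeue → 44; now {54, 58}
dequeue → 54; now {58}
dequeue → 58; now {}
insert 34 → {34}
insert 41 → {34, 41}
dequeue → 34; now {41}
insert 65 → {41, 65}
insert 33 → {33, 41, 65}
insert 68 → {33, 41, 65, 68}
insert 66 → {33, 41, 65, 66, 68}

37 → 39 → 67 → 36 → 44 → 54 → 58 → 34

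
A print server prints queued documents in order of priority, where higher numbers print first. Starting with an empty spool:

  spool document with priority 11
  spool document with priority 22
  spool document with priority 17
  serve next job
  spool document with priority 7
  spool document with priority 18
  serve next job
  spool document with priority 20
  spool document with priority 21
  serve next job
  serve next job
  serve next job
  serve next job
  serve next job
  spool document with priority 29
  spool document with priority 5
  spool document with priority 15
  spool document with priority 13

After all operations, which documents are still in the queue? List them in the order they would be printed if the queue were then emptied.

insert 11 → {11}
insert 22 → {22, 11}
insert 17 → {22, 17, 11}
serve next job → 22; now {17, 11}
insert 7 → {17, 11, 7}
insert 18 → {18, 17, 11, 7}
serve next job → 18; now {17, 11, 7}
insert 20 → {20, 17, 11, 7}
insert 21 → {21, 20, 17, 11, 7}
serve next job → 21; now {20, 17, 11, 7}
serve next job → 20; now {17, 11, 7}
serve next job → 17; now {11, 7}
serve next job → 11; now {7}
serve next job → 7; now {}
insert 29 → {29}
insert 5 → {29, 5}
insert 15 → {29, 15, 5}
insert 13 → {29, 15, 13, 5}

29, 15, 13, 5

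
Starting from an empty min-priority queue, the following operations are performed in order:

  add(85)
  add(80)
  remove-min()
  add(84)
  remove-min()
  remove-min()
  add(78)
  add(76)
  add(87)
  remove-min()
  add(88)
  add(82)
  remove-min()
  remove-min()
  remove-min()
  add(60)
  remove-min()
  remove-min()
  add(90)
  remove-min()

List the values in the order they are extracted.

80, 84, 85, 76, 78, 82, 87, 60, 88, 90

insert 85 → {85}
insert 80 → {80, 85}
remove-min → 80; now {85}
insert 84 → {84, 85}
remove-min → 84; now {85}
remove-min → 85; now {}
insert 78 → {78}
insert 76 → {76, 78}
insert 87 → {76, 78, 87}
remove-min → 76; now {78, 87}
insert 88 → {78, 87, 88}
insert 82 → {78, 82, 87, 88}
remove-min → 78; now {82, 87, 88}
remove-min → 82; now {87, 88}
remove-min → 87; now {88}
insert 60 → {60, 88}
remove-min → 60; now {88}
remove-min → 88; now {}
insert 90 → {90}
remove-min → 90; now {}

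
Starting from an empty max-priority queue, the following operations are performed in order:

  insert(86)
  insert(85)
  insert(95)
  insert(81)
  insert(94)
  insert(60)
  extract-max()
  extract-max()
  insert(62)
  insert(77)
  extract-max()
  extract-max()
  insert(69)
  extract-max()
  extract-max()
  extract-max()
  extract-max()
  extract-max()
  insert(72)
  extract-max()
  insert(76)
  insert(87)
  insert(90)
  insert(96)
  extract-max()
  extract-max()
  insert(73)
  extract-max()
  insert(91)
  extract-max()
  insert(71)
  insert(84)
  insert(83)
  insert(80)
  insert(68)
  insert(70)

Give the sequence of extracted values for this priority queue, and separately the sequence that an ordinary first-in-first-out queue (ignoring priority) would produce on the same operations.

insert 86 → {86}
insert 85 → {86, 85}
insert 95 → {95, 86, 85}
insert 81 → {95, 86, 85, 81}
insert 94 → {95, 94, 86, 85, 81}
insert 60 → {95, 94, 86, 85, 81, 60}
extract-max → 95; now {94, 86, 85, 81, 60}
extract-max → 94; now {86, 85, 81, 60}
insert 62 → {86, 85, 81, 62, 60}
insert 77 → {86, 85, 81, 77, 62, 60}
extract-max → 86; now {85, 81, 77, 62, 60}
extract-max → 85; now {81, 77, 62, 60}
insert 69 → {81, 77, 69, 62, 60}
extract-max → 81; now {77, 69, 62, 60}
extract-max → 77; now {69, 62, 60}
extract-max → 69; now {62, 60}
extract-max → 62; now {60}
extract-max → 60; now {}
insert 72 → {72}
extract-max → 72; now {}
insert 76 → {76}
insert 87 → {87, 76}
insert 90 → {90, 87, 76}
insert 96 → {96, 90, 87, 76}
extract-max → 96; now {90, 87, 76}
extract-max → 90; now {87, 76}
insert 73 → {87, 76, 73}
extract-max → 87; now {76, 73}
insert 91 → {91, 76, 73}
extract-max → 91; now {76, 73}
insert 71 → {76, 73, 71}
insert 84 → {84, 76, 73, 71}
insert 83 → {84, 83, 76, 73, 71}
insert 80 → {84, 83, 80, 76, 73, 71}
insert 68 → {84, 83, 80, 76, 73, 71, 68}
insert 70 → {84, 83, 80, 76, 73, 71, 70, 68}

priority queue: 95, 94, 86, 85, 81, 77, 69, 62, 60, 72, 96, 90, 87, 91; FIFO queue: [86, 85, 95, 81, 94, 60, 62, 77, 69, 72, 76, 87, 90, 96]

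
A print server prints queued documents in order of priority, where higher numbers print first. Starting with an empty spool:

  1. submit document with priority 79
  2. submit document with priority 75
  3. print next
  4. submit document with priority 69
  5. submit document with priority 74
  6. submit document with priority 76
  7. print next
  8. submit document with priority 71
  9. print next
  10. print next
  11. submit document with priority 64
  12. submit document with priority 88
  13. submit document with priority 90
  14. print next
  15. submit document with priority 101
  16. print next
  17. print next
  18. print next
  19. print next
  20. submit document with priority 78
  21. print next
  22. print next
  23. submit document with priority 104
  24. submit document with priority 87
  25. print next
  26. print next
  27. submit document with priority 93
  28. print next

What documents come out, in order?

insert 79 → {79}
insert 75 → {79, 75}
print next → 79; now {75}
insert 69 → {75, 69}
insert 74 → {75, 74, 69}
insert 76 → {76, 75, 74, 69}
print next → 76; now {75, 74, 69}
insert 71 → {75, 74, 71, 69}
print next → 75; now {74, 71, 69}
print next → 74; now {71, 69}
insert 64 → {71, 69, 64}
insert 88 → {88, 71, 69, 64}
insert 90 → {90, 88, 71, 69, 64}
print next → 90; now {88, 71, 69, 64}
insert 101 → {101, 88, 71, 69, 64}
print next → 101; now {88, 71, 69, 64}
print next → 88; now {71, 69, 64}
print next → 71; now {69, 64}
print next → 69; now {64}
insert 78 → {78, 64}
print next → 78; now {64}
print next → 64; now {}
insert 104 → {104}
insert 87 → {104, 87}
print next → 104; now {87}
print next → 87; now {}
insert 93 → {93}
print next → 93; now {}

[79, 76, 75, 74, 90, 101, 88, 71, 69, 78, 64, 104, 87, 93]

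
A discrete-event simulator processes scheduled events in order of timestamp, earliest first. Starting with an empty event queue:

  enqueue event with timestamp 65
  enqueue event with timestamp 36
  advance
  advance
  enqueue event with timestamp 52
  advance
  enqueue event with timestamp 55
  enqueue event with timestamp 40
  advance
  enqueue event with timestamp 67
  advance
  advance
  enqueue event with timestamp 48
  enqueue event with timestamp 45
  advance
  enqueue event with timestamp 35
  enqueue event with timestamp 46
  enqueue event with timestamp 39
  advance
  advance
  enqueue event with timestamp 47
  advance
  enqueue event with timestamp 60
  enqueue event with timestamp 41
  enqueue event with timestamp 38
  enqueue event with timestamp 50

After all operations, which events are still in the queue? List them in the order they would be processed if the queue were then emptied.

insert 65 → {65}
insert 36 → {36, 65}
advance → 36; now {65}
advance → 65; now {}
insert 52 → {52}
advance → 52; now {}
insert 55 → {55}
insert 40 → {40, 55}
advance → 40; now {55}
insert 67 → {55, 67}
advance → 55; now {67}
advance → 67; now {}
insert 48 → {48}
insert 45 → {45, 48}
advance → 45; now {48}
insert 35 → {35, 48}
insert 46 → {35, 46, 48}
insert 39 → {35, 39, 46, 48}
advance → 35; now {39, 46, 48}
advance → 39; now {46, 48}
insert 47 → {46, 47, 48}
advance → 46; now {47, 48}
insert 60 → {47, 48, 60}
insert 41 → {41, 47, 48, 60}
insert 38 → {38, 41, 47, 48, 60}
insert 50 → {38, 41, 47, 48, 50, 60}

38, 41, 47, 48, 50, 60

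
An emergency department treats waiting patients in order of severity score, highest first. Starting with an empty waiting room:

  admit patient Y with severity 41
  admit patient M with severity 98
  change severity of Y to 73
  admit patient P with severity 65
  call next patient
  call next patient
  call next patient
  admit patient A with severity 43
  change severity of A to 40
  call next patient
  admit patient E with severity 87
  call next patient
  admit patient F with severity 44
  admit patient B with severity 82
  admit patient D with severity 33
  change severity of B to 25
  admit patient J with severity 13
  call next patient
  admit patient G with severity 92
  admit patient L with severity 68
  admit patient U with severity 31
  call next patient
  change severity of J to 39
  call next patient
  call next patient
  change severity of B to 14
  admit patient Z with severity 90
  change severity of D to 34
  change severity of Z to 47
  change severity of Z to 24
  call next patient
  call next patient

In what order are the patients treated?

add Y (severity 41) → {Y:41}
add M (severity 98) → {M:98, Y:41}
update Y to severity 73 → {M:98, Y:73}
add P (severity 65) → {M:98, Y:73, P:65}
call next patient → M; now {Y:73, P:65}
call next patient → Y; now {P:65}
call next patient → P; now {}
add A (severity 43) → {A:43}
update A to severity 40 → {A:40}
call next patient → A; now {}
add E (severity 87) → {E:87}
call next patient → E; now {}
add F (severity 44) → {F:44}
add B (severity 82) → {B:82, F:44}
add D (severity 33) → {B:82, F:44, D:33}
update B to severity 25 → {F:44, D:33, B:25}
add J (severity 13) → {F:44, D:33, B:25, J:13}
call next patient → F; now {D:33, B:25, J:13}
add G (severity 92) → {G:92, D:33, B:25, J:13}
add L (severity 68) → {G:92, L:68, D:33, B:25, J:13}
add U (severity 31) → {G:92, L:68, D:33, U:31, B:25, J:13}
call next patient → G; now {L:68, D:33, U:31, B:25, J:13}
update J to severity 39 → {L:68, J:39, D:33, U:31, B:25}
call next patient → L; now {J:39, D:33, U:31, B:25}
call next patient → J; now {D:33, U:31, B:25}
update B to severity 14 → {D:33, U:31, B:14}
add Z (severity 90) → {Z:90, D:33, U:31, B:14}
update D to severity 34 → {Z:90, D:34, U:31, B:14}
update Z to severity 47 → {Z:47, D:34, U:31, B:14}
update Z to severity 24 → {D:34, U:31, Z:24, B:14}
call next patient → D; now {U:31, Z:24, B:14}
call next patient → U; now {Z:24, B:14}

M, Y, P, A, E, F, G, L, J, D, U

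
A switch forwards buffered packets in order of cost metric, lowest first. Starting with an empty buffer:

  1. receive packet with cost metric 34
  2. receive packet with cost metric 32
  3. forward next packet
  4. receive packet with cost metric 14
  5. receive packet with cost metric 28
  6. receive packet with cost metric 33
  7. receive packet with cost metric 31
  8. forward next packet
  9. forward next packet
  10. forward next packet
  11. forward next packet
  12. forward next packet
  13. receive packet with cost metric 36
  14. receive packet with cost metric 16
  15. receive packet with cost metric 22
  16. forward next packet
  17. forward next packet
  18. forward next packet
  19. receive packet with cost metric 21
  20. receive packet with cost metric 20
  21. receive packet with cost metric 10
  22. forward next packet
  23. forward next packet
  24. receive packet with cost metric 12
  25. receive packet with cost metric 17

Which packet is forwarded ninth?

36

insert 34 → {34}
insert 32 → {32, 34}
forward next packet → 32; now {34}
insert 14 → {14, 34}
insert 28 → {14, 28, 34}
insert 33 → {14, 28, 33, 34}
insert 31 → {14, 28, 31, 33, 34}
forward next packet → 14; now {28, 31, 33, 34}
forward next packet → 28; now {31, 33, 34}
forward next packet → 31; now {33, 34}
forward next packet → 33; now {34}
forward next packet → 34; now {}
insert 36 → {36}
insert 16 → {16, 36}
insert 22 → {16, 22, 36}
forward next packet → 16; now {22, 36}
forward next packet → 22; now {36}
forward next packet → 36; now {}
insert 21 → {21}
insert 20 → {20, 21}
insert 10 → {10, 20, 21}
forward next packet → 10; now {20, 21}
forward next packet → 20; now {21}
insert 12 → {12, 21}
insert 17 → {12, 17, 21}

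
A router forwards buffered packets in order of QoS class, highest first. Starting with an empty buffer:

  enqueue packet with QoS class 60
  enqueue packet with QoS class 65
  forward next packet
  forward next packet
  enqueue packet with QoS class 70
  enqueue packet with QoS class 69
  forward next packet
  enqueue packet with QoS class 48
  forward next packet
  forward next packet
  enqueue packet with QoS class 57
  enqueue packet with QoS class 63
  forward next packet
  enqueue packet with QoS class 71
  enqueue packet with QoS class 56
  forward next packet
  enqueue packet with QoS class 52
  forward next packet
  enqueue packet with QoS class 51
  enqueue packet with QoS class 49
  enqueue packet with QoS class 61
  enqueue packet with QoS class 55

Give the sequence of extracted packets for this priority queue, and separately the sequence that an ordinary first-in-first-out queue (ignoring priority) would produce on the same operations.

priority queue: 65 → 60 → 70 → 69 → 48 → 63 → 71 → 57; FIFO queue: 60, 65, 70, 69, 48, 57, 63, 71

insert 60 → {60}
insert 65 → {65, 60}
forward next packet → 65; now {60}
forward next packet → 60; now {}
insert 70 → {70}
insert 69 → {70, 69}
forward next packet → 70; now {69}
insert 48 → {69, 48}
forward next packet → 69; now {48}
forward next packet → 48; now {}
insert 57 → {57}
insert 63 → {63, 57}
forward next packet → 63; now {57}
insert 71 → {71, 57}
insert 56 → {71, 57, 56}
forward next packet → 71; now {57, 56}
insert 52 → {57, 56, 52}
forward next packet → 57; now {56, 52}
insert 51 → {56, 52, 51}
insert 49 → {56, 52, 51, 49}
insert 61 → {61, 56, 52, 51, 49}
insert 55 → {61, 56, 55, 52, 51, 49}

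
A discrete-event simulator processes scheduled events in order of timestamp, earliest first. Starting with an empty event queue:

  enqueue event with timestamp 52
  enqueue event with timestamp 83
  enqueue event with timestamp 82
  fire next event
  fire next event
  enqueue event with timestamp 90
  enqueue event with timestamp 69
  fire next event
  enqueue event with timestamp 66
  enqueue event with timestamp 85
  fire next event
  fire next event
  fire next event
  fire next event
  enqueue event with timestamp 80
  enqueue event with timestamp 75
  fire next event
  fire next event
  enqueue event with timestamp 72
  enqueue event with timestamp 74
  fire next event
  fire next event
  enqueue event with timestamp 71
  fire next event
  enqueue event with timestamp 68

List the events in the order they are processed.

[52, 82, 69, 66, 83, 85, 90, 75, 80, 72, 74, 71]

insert 52 → {52}
insert 83 → {52, 83}
insert 82 → {52, 82, 83}
fire next event → 52; now {82, 83}
fire next event → 82; now {83}
insert 90 → {83, 90}
insert 69 → {69, 83, 90}
fire next event → 69; now {83, 90}
insert 66 → {66, 83, 90}
insert 85 → {66, 83, 85, 90}
fire next event → 66; now {83, 85, 90}
fire next event → 83; now {85, 90}
fire next event → 85; now {90}
fire next event → 90; now {}
insert 80 → {80}
insert 75 → {75, 80}
fire next event → 75; now {80}
fire next event → 80; now {}
insert 72 → {72}
insert 74 → {72, 74}
fire next event → 72; now {74}
fire next event → 74; now {}
insert 71 → {71}
fire next event → 71; now {}
insert 68 → {68}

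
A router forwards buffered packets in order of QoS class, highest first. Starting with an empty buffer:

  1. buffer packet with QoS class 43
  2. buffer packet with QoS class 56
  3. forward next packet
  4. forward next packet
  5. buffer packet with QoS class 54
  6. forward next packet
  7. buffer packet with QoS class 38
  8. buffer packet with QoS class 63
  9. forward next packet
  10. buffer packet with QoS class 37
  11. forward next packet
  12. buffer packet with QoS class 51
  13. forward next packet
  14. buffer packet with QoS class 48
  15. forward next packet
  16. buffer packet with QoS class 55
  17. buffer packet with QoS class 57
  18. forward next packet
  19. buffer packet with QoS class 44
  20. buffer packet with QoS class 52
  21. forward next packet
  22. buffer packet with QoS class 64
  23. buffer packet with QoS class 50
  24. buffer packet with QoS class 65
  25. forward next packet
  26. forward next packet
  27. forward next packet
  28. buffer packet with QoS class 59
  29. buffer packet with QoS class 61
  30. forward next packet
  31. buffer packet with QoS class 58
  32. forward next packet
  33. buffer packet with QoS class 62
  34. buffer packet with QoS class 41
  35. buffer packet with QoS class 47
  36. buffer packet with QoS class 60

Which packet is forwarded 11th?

64

insert 43 → {43}
insert 56 → {56, 43}
forward next packet → 56; now {43}
forward next packet → 43; now {}
insert 54 → {54}
forward next packet → 54; now {}
insert 38 → {38}
insert 63 → {63, 38}
forward next packet → 63; now {38}
insert 37 → {38, 37}
forward next packet → 38; now {37}
insert 51 → {51, 37}
forward next packet → 51; now {37}
insert 48 → {48, 37}
forward next packet → 48; now {37}
insert 55 → {55, 37}
insert 57 → {57, 55, 37}
forward next packet → 57; now {55, 37}
insert 44 → {55, 44, 37}
insert 52 → {55, 52, 44, 37}
forward next packet → 55; now {52, 44, 37}
insert 64 → {64, 52, 44, 37}
insert 50 → {64, 52, 50, 44, 37}
insert 65 → {65, 64, 52, 50, 44, 37}
forward next packet → 65; now {64, 52, 50, 44, 37}
forward next packet → 64; now {52, 50, 44, 37}
forward next packet → 52; now {50, 44, 37}
insert 59 → {59, 50, 44, 37}
insert 61 → {61, 59, 50, 44, 37}
forward next packet → 61; now {59, 50, 44, 37}
insert 58 → {59, 58, 50, 44, 37}
forward next packet → 59; now {58, 50, 44, 37}
insert 62 → {62, 58, 50, 44, 37}
insert 41 → {62, 58, 50, 44, 41, 37}
insert 47 → {62, 58, 50, 47, 44, 41, 37}
insert 60 → {62, 60, 58, 50, 47, 44, 41, 37}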